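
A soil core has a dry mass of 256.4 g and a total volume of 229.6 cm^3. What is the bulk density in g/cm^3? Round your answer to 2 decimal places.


Step 1: Identify the formula: BD = dry mass / volume
Step 2: Substitute values: BD = 256.4 / 229.6
Step 3: BD = 1.12 g/cm^3

1.12


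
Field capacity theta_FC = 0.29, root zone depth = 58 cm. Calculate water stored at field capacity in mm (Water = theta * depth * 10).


Step 1: Water (mm) = theta_FC * depth (cm) * 10
Step 2: Water = 0.29 * 58 * 10
Step 3: Water = 168.2 mm

168.2


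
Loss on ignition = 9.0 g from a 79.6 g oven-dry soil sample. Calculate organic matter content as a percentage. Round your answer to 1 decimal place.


Step 1: OM% = 100 * LOI / sample mass
Step 2: OM = 100 * 9.0 / 79.6
Step 3: OM = 11.3%

11.3


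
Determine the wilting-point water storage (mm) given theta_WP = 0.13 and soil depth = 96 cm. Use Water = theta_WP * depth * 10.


Step 1: Water (mm) = theta_WP * depth * 10
Step 2: Water = 0.13 * 96 * 10
Step 3: Water = 124.8 mm

124.8


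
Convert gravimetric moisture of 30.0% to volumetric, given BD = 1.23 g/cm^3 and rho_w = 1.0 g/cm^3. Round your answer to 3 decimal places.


Step 1: theta = (w / 100) * BD / rho_w
Step 2: theta = (30.0 / 100) * 1.23 / 1.0
Step 3: theta = 0.3 * 1.23
Step 4: theta = 0.369

0.369


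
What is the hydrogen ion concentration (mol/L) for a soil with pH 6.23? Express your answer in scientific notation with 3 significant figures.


Step 1: [H+] = 10^(-pH)
Step 2: [H+] = 10^(-6.23)
Step 3: [H+] = 5.89e-07 mol/L

5.89e-07


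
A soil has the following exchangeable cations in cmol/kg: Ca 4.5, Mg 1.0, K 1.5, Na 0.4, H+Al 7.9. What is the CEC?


Step 1: CEC = Ca + Mg + K + Na + (H+Al)
Step 2: CEC = 4.5 + 1.0 + 1.5 + 0.4 + 7.9
Step 3: CEC = 15.3 cmol/kg

15.3


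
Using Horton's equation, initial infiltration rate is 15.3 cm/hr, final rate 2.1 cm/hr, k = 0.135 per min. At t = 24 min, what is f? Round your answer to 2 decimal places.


Step 1: f = fc + (f0 - fc) * exp(-k * t)
Step 2: exp(-0.135 * 24) = 0.039164
Step 3: f = 2.1 + (15.3 - 2.1) * 0.039164
Step 4: f = 2.1 + 13.2 * 0.039164
Step 5: f = 2.62 cm/hr

2.62


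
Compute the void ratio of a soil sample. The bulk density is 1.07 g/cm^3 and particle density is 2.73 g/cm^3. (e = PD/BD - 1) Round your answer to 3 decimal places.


Step 1: e = PD / BD - 1
Step 2: e = 2.73 / 1.07 - 1
Step 3: e = 2.5514 - 1
Step 4: e = 1.551

1.551


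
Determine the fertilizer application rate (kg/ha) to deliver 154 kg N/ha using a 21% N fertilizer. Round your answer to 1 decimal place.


Step 1: Fertilizer rate = target N / (N content / 100)
Step 2: Rate = 154 / (21 / 100)
Step 3: Rate = 154 / 0.21
Step 4: Rate = 733.3 kg/ha

733.3


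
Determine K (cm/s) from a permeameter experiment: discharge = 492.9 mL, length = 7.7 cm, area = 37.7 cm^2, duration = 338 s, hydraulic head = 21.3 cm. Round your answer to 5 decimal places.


Step 1: K = Q * L / (A * t * h)
Step 2: Numerator = 492.9 * 7.7 = 3795.33
Step 3: Denominator = 37.7 * 338 * 21.3 = 271417.38
Step 4: K = 3795.33 / 271417.38 = 0.01398 cm/s

0.01398


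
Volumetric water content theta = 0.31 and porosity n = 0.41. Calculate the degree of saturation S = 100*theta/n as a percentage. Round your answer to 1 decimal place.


Step 1: S = 100 * theta_v / n
Step 2: S = 100 * 0.31 / 0.41
Step 3: S = 75.6%

75.6


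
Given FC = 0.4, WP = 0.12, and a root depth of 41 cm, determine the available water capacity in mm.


Step 1: Available water = (FC - WP) * depth * 10
Step 2: AW = (0.4 - 0.12) * 41 * 10
Step 3: AW = 0.28 * 41 * 10
Step 4: AW = 114.8 mm

114.8


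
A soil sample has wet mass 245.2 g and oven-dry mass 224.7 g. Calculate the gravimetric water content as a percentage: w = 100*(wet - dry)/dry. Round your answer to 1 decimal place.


Step 1: Water mass = wet - dry = 245.2 - 224.7 = 20.5 g
Step 2: w = 100 * water mass / dry mass
Step 3: w = 100 * 20.5 / 224.7 = 9.1%

9.1


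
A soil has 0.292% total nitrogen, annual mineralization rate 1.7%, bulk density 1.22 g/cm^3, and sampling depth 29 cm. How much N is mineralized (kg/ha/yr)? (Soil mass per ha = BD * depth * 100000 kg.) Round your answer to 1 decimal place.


Step 1: Soil mass per ha = BD * depth * 100000 = 1.22 * 29 * 100000 = 3538000 kg
Step 2: Total N pool = soil mass * N%/100 = 3538000 * 0.292/100 = 10330.96 kg/ha
Step 3: N mineralized = N pool * rate%/100 = 10330.96 * 1.7/100 = 175.6 kg/ha/yr

175.6


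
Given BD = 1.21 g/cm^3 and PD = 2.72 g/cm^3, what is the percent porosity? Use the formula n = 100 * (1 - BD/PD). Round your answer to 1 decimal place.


Step 1: Formula: n = 100 * (1 - BD / PD)
Step 2: n = 100 * (1 - 1.21 / 2.72)
Step 3: n = 100 * (1 - 0.44485)
Step 4: n = 55.5%

55.5


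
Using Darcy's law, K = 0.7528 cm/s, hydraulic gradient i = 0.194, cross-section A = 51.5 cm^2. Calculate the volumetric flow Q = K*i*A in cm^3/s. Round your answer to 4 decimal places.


Step 1: Apply Darcy's law: Q = K * i * A
Step 2: Q = 0.7528 * 0.194 * 51.5
Step 3: Q = 7.5212 cm^3/s

7.5212


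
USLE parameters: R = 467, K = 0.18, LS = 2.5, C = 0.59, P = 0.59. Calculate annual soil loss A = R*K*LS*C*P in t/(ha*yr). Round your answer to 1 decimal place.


Step 1: A = R * K * LS * C * P
Step 2: R * K = 467 * 0.18 = 84.06
Step 3: (R*K) * LS = 84.06 * 2.5 = 210.15
Step 4: * C * P = 210.15 * 0.59 * 0.59 = 73.2
Step 5: A = 73.2 t/(ha*yr)

73.2


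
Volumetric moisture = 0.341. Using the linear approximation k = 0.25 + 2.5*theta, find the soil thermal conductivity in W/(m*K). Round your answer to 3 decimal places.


Step 1: k = 0.25 + 2.5 * theta
Step 2: k = 0.25 + 2.5 * 0.341
Step 3: k = 0.25 + 0.853
Step 4: k = 1.103 W/(m*K)

1.103


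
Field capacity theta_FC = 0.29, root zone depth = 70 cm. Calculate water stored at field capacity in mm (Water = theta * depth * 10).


Step 1: Water (mm) = theta_FC * depth (cm) * 10
Step 2: Water = 0.29 * 70 * 10
Step 3: Water = 203.0 mm

203.0


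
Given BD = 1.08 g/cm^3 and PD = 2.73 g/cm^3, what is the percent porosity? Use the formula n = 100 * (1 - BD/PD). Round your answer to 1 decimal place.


Step 1: Formula: n = 100 * (1 - BD / PD)
Step 2: n = 100 * (1 - 1.08 / 2.73)
Step 3: n = 100 * (1 - 0.3956)
Step 4: n = 60.4%

60.4


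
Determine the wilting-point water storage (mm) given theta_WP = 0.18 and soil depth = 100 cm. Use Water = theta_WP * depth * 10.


Step 1: Water (mm) = theta_WP * depth * 10
Step 2: Water = 0.18 * 100 * 10
Step 3: Water = 180.0 mm

180.0


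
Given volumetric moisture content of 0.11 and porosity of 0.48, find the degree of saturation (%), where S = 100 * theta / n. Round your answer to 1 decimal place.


Step 1: S = 100 * theta_v / n
Step 2: S = 100 * 0.11 / 0.48
Step 3: S = 22.9%

22.9


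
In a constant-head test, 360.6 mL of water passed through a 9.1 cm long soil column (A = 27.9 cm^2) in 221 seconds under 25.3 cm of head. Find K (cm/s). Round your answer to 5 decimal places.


Step 1: K = Q * L / (A * t * h)
Step 2: Numerator = 360.6 * 9.1 = 3281.46
Step 3: Denominator = 27.9 * 221 * 25.3 = 155997.27
Step 4: K = 3281.46 / 155997.27 = 0.02104 cm/s

0.02104


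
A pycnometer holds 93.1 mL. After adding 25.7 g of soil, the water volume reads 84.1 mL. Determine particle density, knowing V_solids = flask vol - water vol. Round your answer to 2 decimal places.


Step 1: Volume of solids = flask volume - water volume with soil
Step 2: V_solids = 93.1 - 84.1 = 9.0 mL
Step 3: Particle density = mass / V_solids = 25.7 / 9.0 = 2.86 g/cm^3

2.86


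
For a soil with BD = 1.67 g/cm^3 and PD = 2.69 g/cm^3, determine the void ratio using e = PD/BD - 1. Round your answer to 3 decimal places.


Step 1: e = PD / BD - 1
Step 2: e = 2.69 / 1.67 - 1
Step 3: e = 1.61078 - 1
Step 4: e = 0.611

0.611


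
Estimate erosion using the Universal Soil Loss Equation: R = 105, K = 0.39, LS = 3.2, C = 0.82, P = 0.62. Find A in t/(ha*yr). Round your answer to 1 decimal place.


Step 1: A = R * K * LS * C * P
Step 2: R * K = 105 * 0.39 = 40.95
Step 3: (R*K) * LS = 40.95 * 3.2 = 131.04
Step 4: * C * P = 131.04 * 0.82 * 0.62 = 66.6
Step 5: A = 66.6 t/(ha*yr)

66.6


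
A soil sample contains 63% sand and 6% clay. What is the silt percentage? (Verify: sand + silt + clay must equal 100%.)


Step 1: sand + silt + clay = 100%
Step 2: silt = 100 - sand - clay
Step 3: silt = 100 - 63 - 6
Step 4: silt = 31%

31


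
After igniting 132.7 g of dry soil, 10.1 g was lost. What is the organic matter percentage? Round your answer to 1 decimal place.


Step 1: OM% = 100 * LOI / sample mass
Step 2: OM = 100 * 10.1 / 132.7
Step 3: OM = 7.6%

7.6


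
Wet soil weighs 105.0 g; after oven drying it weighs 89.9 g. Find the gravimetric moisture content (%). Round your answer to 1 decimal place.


Step 1: Water mass = wet - dry = 105.0 - 89.9 = 15.1 g
Step 2: w = 100 * water mass / dry mass
Step 3: w = 100 * 15.1 / 89.9 = 16.8%

16.8


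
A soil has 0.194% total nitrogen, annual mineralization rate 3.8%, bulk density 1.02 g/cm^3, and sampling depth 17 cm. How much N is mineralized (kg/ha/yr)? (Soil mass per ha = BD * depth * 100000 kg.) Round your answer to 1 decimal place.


Step 1: Soil mass per ha = BD * depth * 100000 = 1.02 * 17 * 100000 = 1734000 kg
Step 2: Total N pool = soil mass * N%/100 = 1734000 * 0.194/100 = 3363.96 kg/ha
Step 3: N mineralized = N pool * rate%/100 = 3363.96 * 3.8/100 = 127.8 kg/ha/yr

127.8


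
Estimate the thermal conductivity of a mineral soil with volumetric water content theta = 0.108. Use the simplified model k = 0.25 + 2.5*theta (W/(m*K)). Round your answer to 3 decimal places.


Step 1: k = 0.25 + 2.5 * theta
Step 2: k = 0.25 + 2.5 * 0.108
Step 3: k = 0.25 + 0.27
Step 4: k = 0.52 W/(m*K)

0.52


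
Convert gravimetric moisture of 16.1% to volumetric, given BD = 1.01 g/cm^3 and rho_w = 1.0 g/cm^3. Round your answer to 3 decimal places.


Step 1: theta = (w / 100) * BD / rho_w
Step 2: theta = (16.1 / 100) * 1.01 / 1.0
Step 3: theta = 0.161 * 1.01
Step 4: theta = 0.163

0.163


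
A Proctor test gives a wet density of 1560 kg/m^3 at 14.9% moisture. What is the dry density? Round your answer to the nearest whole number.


Step 1: Dry density = wet density / (1 + w/100)
Step 2: Dry density = 1560 / (1 + 14.9/100)
Step 3: Dry density = 1560 / 1.149
Step 4: Dry density = 1358 kg/m^3

1358


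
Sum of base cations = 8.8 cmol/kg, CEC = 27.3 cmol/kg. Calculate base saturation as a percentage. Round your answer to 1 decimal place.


Step 1: BS = 100 * (sum of bases) / CEC
Step 2: BS = 100 * 8.8 / 27.3
Step 3: BS = 32.2%

32.2


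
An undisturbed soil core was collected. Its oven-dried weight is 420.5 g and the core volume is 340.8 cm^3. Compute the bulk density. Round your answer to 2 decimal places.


Step 1: Identify the formula: BD = dry mass / volume
Step 2: Substitute values: BD = 420.5 / 340.8
Step 3: BD = 1.23 g/cm^3

1.23


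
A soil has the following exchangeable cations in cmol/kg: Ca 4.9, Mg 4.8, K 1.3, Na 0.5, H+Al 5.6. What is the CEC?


Step 1: CEC = Ca + Mg + K + Na + (H+Al)
Step 2: CEC = 4.9 + 4.8 + 1.3 + 0.5 + 5.6
Step 3: CEC = 17.1 cmol/kg

17.1


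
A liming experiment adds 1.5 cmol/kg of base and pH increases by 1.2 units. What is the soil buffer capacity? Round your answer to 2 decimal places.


Step 1: BC = change in base / change in pH
Step 2: BC = 1.5 / 1.2
Step 3: BC = 1.25 cmol/(kg*pH unit)

1.25


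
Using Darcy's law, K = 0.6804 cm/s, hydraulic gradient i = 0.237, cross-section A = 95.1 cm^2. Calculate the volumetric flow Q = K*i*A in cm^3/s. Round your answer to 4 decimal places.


Step 1: Apply Darcy's law: Q = K * i * A
Step 2: Q = 0.6804 * 0.237 * 95.1
Step 3: Q = 15.3353 cm^3/s

15.3353


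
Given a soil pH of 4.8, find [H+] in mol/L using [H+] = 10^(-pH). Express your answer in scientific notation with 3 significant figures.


Step 1: [H+] = 10^(-pH)
Step 2: [H+] = 10^(-4.8)
Step 3: [H+] = 1.58e-05 mol/L

1.58e-05


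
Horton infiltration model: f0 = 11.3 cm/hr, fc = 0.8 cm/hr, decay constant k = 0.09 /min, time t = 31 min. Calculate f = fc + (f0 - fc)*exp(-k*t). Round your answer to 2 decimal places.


Step 1: f = fc + (f0 - fc) * exp(-k * t)
Step 2: exp(-0.09 * 31) = 0.061421
Step 3: f = 0.8 + (11.3 - 0.8) * 0.061421
Step 4: f = 0.8 + 10.5 * 0.061421
Step 5: f = 1.44 cm/hr

1.44


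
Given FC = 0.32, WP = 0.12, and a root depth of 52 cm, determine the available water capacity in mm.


Step 1: Available water = (FC - WP) * depth * 10
Step 2: AW = (0.32 - 0.12) * 52 * 10
Step 3: AW = 0.2 * 52 * 10
Step 4: AW = 104.0 mm

104.0


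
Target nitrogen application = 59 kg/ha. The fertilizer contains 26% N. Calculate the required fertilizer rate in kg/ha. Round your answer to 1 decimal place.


Step 1: Fertilizer rate = target N / (N content / 100)
Step 2: Rate = 59 / (26 / 100)
Step 3: Rate = 59 / 0.26
Step 4: Rate = 226.9 kg/ha

226.9


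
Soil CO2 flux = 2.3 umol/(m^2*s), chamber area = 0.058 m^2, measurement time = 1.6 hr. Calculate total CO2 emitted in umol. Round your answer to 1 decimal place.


Step 1: Convert time to seconds: 1.6 hr * 3600 = 5760.0 s
Step 2: Total = flux * area * time_s
Step 3: Total = 2.3 * 0.058 * 5760.0
Step 4: Total = 768.4 umol

768.4


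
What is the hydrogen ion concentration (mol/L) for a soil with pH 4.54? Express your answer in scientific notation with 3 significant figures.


Step 1: [H+] = 10^(-pH)
Step 2: [H+] = 10^(-4.54)
Step 3: [H+] = 2.88e-05 mol/L

2.88e-05


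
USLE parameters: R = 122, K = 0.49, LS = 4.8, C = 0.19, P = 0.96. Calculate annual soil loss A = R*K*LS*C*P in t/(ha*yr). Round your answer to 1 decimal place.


Step 1: A = R * K * LS * C * P
Step 2: R * K = 122 * 0.49 = 59.78
Step 3: (R*K) * LS = 59.78 * 4.8 = 286.944
Step 4: * C * P = 286.944 * 0.19 * 0.96 = 52.3
Step 5: A = 52.3 t/(ha*yr)

52.3


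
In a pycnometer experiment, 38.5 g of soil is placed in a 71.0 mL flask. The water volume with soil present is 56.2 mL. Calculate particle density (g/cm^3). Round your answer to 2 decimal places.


Step 1: Volume of solids = flask volume - water volume with soil
Step 2: V_solids = 71.0 - 56.2 = 14.8 mL
Step 3: Particle density = mass / V_solids = 38.5 / 14.8 = 2.6 g/cm^3

2.6


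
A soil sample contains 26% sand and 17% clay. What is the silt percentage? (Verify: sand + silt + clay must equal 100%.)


Step 1: sand + silt + clay = 100%
Step 2: silt = 100 - sand - clay
Step 3: silt = 100 - 26 - 17
Step 4: silt = 57%

57


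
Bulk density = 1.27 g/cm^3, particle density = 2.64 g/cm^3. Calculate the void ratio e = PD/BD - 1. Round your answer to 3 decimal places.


Step 1: e = PD / BD - 1
Step 2: e = 2.64 / 1.27 - 1
Step 3: e = 2.07874 - 1
Step 4: e = 1.079

1.079


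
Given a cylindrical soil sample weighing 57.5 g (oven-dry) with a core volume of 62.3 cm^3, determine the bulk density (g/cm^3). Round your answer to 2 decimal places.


Step 1: Identify the formula: BD = dry mass / volume
Step 2: Substitute values: BD = 57.5 / 62.3
Step 3: BD = 0.92 g/cm^3

0.92


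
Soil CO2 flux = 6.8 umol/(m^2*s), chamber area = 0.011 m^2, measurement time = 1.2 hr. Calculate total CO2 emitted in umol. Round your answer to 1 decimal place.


Step 1: Convert time to seconds: 1.2 hr * 3600 = 4320.0 s
Step 2: Total = flux * area * time_s
Step 3: Total = 6.8 * 0.011 * 4320.0
Step 4: Total = 323.1 umol

323.1


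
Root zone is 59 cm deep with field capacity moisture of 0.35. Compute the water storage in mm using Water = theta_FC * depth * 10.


Step 1: Water (mm) = theta_FC * depth (cm) * 10
Step 2: Water = 0.35 * 59 * 10
Step 3: Water = 206.5 mm

206.5


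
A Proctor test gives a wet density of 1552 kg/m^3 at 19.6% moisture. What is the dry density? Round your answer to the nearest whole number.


Step 1: Dry density = wet density / (1 + w/100)
Step 2: Dry density = 1552 / (1 + 19.6/100)
Step 3: Dry density = 1552 / 1.196
Step 4: Dry density = 1298 kg/m^3

1298


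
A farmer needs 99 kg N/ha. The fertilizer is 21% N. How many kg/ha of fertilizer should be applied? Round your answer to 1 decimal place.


Step 1: Fertilizer rate = target N / (N content / 100)
Step 2: Rate = 99 / (21 / 100)
Step 3: Rate = 99 / 0.21
Step 4: Rate = 471.4 kg/ha

471.4


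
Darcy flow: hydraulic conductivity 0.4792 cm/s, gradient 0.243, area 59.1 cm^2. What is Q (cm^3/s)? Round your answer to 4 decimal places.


Step 1: Apply Darcy's law: Q = K * i * A
Step 2: Q = 0.4792 * 0.243 * 59.1
Step 3: Q = 6.8819 cm^3/s

6.8819


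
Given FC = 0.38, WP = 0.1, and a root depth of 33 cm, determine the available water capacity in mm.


Step 1: Available water = (FC - WP) * depth * 10
Step 2: AW = (0.38 - 0.1) * 33 * 10
Step 3: AW = 0.28 * 33 * 10
Step 4: AW = 92.4 mm

92.4


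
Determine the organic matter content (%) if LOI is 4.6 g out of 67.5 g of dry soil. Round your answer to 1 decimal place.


Step 1: OM% = 100 * LOI / sample mass
Step 2: OM = 100 * 4.6 / 67.5
Step 3: OM = 6.8%

6.8


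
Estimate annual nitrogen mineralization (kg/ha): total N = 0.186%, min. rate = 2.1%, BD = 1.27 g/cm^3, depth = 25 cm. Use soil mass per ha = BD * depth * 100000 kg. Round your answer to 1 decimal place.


Step 1: Soil mass per ha = BD * depth * 100000 = 1.27 * 25 * 100000 = 3175000 kg
Step 2: Total N pool = soil mass * N%/100 = 3175000 * 0.186/100 = 5905.5 kg/ha
Step 3: N mineralized = N pool * rate%/100 = 5905.5 * 2.1/100 = 124.0 kg/ha/yr

124.0


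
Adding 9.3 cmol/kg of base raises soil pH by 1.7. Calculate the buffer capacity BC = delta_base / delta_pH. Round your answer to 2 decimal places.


Step 1: BC = change in base / change in pH
Step 2: BC = 9.3 / 1.7
Step 3: BC = 5.47 cmol/(kg*pH unit)

5.47


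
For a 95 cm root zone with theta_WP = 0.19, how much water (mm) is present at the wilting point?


Step 1: Water (mm) = theta_WP * depth * 10
Step 2: Water = 0.19 * 95 * 10
Step 3: Water = 180.5 mm

180.5


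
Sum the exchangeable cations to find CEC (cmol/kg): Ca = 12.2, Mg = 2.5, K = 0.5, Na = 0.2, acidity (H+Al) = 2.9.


Step 1: CEC = Ca + Mg + K + Na + (H+Al)
Step 2: CEC = 12.2 + 2.5 + 0.5 + 0.2 + 2.9
Step 3: CEC = 18.3 cmol/kg

18.3


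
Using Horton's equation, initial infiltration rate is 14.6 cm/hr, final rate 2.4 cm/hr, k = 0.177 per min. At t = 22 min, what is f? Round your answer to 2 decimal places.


Step 1: f = fc + (f0 - fc) * exp(-k * t)
Step 2: exp(-0.177 * 22) = 0.020364
Step 3: f = 2.4 + (14.6 - 2.4) * 0.020364
Step 4: f = 2.4 + 12.2 * 0.020364
Step 5: f = 2.65 cm/hr

2.65


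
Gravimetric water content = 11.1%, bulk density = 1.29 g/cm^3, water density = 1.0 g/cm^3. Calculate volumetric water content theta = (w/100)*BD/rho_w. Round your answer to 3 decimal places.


Step 1: theta = (w / 100) * BD / rho_w
Step 2: theta = (11.1 / 100) * 1.29 / 1.0
Step 3: theta = 0.111 * 1.29
Step 4: theta = 0.143

0.143


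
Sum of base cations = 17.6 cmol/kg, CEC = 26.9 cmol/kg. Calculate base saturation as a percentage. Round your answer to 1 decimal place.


Step 1: BS = 100 * (sum of bases) / CEC
Step 2: BS = 100 * 17.6 / 26.9
Step 3: BS = 65.4%

65.4


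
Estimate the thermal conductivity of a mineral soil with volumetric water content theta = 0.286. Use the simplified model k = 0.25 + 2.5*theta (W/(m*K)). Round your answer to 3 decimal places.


Step 1: k = 0.25 + 2.5 * theta
Step 2: k = 0.25 + 2.5 * 0.286
Step 3: k = 0.25 + 0.715
Step 4: k = 0.965 W/(m*K)

0.965


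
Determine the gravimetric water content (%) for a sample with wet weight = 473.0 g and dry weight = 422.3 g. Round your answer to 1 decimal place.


Step 1: Water mass = wet - dry = 473.0 - 422.3 = 50.7 g
Step 2: w = 100 * water mass / dry mass
Step 3: w = 100 * 50.7 / 422.3 = 12.0%

12.0


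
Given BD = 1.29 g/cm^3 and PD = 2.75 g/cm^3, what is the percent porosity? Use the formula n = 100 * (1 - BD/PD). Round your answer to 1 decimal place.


Step 1: Formula: n = 100 * (1 - BD / PD)
Step 2: n = 100 * (1 - 1.29 / 2.75)
Step 3: n = 100 * (1 - 0.46909)
Step 4: n = 53.1%

53.1


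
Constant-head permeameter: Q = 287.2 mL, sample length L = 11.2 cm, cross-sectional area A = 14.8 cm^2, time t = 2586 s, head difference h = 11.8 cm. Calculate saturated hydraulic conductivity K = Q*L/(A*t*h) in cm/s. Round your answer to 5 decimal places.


Step 1: K = Q * L / (A * t * h)
Step 2: Numerator = 287.2 * 11.2 = 3216.64
Step 3: Denominator = 14.8 * 2586 * 11.8 = 451619.04
Step 4: K = 3216.64 / 451619.04 = 0.00712 cm/s

0.00712


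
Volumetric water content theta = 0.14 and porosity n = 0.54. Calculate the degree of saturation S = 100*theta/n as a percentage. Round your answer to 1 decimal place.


Step 1: S = 100 * theta_v / n
Step 2: S = 100 * 0.14 / 0.54
Step 3: S = 25.9%

25.9


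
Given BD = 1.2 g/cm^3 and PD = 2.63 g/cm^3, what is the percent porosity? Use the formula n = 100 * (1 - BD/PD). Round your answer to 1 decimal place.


Step 1: Formula: n = 100 * (1 - BD / PD)
Step 2: n = 100 * (1 - 1.2 / 2.63)
Step 3: n = 100 * (1 - 0.45627)
Step 4: n = 54.4%

54.4


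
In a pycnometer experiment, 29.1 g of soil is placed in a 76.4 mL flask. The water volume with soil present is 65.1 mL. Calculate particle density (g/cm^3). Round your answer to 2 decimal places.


Step 1: Volume of solids = flask volume - water volume with soil
Step 2: V_solids = 76.4 - 65.1 = 11.3 mL
Step 3: Particle density = mass / V_solids = 29.1 / 11.3 = 2.58 g/cm^3

2.58


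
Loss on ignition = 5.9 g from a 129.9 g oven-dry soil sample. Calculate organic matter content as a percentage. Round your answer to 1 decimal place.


Step 1: OM% = 100 * LOI / sample mass
Step 2: OM = 100 * 5.9 / 129.9
Step 3: OM = 4.5%

4.5


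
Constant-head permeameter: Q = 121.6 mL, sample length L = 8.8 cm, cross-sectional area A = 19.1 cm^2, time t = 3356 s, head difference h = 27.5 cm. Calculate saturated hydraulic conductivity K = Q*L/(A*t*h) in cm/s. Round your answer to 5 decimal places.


Step 1: K = Q * L / (A * t * h)
Step 2: Numerator = 121.6 * 8.8 = 1070.08
Step 3: Denominator = 19.1 * 3356 * 27.5 = 1762739.0
Step 4: K = 1070.08 / 1762739.0 = 0.00061 cm/s

0.00061


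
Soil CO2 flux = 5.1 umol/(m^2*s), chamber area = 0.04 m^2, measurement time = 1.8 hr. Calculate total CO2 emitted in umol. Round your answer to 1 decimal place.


Step 1: Convert time to seconds: 1.8 hr * 3600 = 6480.0 s
Step 2: Total = flux * area * time_s
Step 3: Total = 5.1 * 0.04 * 6480.0
Step 4: Total = 1321.9 umol

1321.9


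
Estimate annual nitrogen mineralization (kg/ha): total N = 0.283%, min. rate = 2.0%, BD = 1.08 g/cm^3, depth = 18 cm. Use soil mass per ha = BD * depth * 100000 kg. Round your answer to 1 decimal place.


Step 1: Soil mass per ha = BD * depth * 100000 = 1.08 * 18 * 100000 = 1944000 kg
Step 2: Total N pool = soil mass * N%/100 = 1944000 * 0.283/100 = 5501.52 kg/ha
Step 3: N mineralized = N pool * rate%/100 = 5501.52 * 2.0/100 = 110.0 kg/ha/yr

110.0


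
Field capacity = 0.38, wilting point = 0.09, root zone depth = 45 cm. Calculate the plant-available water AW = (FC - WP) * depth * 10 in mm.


Step 1: Available water = (FC - WP) * depth * 10
Step 2: AW = (0.38 - 0.09) * 45 * 10
Step 3: AW = 0.29 * 45 * 10
Step 4: AW = 130.5 mm

130.5


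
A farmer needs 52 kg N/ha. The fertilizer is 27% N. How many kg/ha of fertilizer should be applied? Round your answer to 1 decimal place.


Step 1: Fertilizer rate = target N / (N content / 100)
Step 2: Rate = 52 / (27 / 100)
Step 3: Rate = 52 / 0.27
Step 4: Rate = 192.6 kg/ha

192.6


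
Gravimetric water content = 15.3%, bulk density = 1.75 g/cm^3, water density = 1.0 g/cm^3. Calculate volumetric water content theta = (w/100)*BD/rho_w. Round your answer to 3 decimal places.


Step 1: theta = (w / 100) * BD / rho_w
Step 2: theta = (15.3 / 100) * 1.75 / 1.0
Step 3: theta = 0.153 * 1.75
Step 4: theta = 0.268

0.268


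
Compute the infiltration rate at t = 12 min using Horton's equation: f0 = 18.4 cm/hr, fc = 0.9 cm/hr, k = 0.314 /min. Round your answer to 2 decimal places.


Step 1: f = fc + (f0 - fc) * exp(-k * t)
Step 2: exp(-0.314 * 12) = 0.023098
Step 3: f = 0.9 + (18.4 - 0.9) * 0.023098
Step 4: f = 0.9 + 17.5 * 0.023098
Step 5: f = 1.3 cm/hr

1.3


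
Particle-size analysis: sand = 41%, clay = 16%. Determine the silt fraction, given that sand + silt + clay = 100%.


Step 1: sand + silt + clay = 100%
Step 2: silt = 100 - sand - clay
Step 3: silt = 100 - 41 - 16
Step 4: silt = 43%

43


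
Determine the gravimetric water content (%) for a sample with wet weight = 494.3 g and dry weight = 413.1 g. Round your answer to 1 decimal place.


Step 1: Water mass = wet - dry = 494.3 - 413.1 = 81.2 g
Step 2: w = 100 * water mass / dry mass
Step 3: w = 100 * 81.2 / 413.1 = 19.7%

19.7


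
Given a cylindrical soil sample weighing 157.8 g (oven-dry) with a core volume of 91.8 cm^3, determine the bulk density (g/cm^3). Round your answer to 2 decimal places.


Step 1: Identify the formula: BD = dry mass / volume
Step 2: Substitute values: BD = 157.8 / 91.8
Step 3: BD = 1.72 g/cm^3

1.72


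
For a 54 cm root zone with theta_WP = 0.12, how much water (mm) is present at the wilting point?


Step 1: Water (mm) = theta_WP * depth * 10
Step 2: Water = 0.12 * 54 * 10
Step 3: Water = 64.8 mm

64.8


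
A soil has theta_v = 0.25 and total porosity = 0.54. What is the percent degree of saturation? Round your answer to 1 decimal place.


Step 1: S = 100 * theta_v / n
Step 2: S = 100 * 0.25 / 0.54
Step 3: S = 46.3%

46.3


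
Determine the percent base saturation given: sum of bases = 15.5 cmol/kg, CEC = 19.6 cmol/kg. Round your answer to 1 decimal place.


Step 1: BS = 100 * (sum of bases) / CEC
Step 2: BS = 100 * 15.5 / 19.6
Step 3: BS = 79.1%

79.1


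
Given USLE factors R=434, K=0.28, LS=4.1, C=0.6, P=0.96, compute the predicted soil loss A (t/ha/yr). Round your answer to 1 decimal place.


Step 1: A = R * K * LS * C * P
Step 2: R * K = 434 * 0.28 = 121.52
Step 3: (R*K) * LS = 121.52 * 4.1 = 498.232
Step 4: * C * P = 498.232 * 0.6 * 0.96 = 287.0
Step 5: A = 287.0 t/(ha*yr)

287.0


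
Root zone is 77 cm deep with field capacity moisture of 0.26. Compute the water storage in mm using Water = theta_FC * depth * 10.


Step 1: Water (mm) = theta_FC * depth (cm) * 10
Step 2: Water = 0.26 * 77 * 10
Step 3: Water = 200.2 mm

200.2


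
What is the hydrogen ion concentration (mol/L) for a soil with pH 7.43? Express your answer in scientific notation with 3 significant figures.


Step 1: [H+] = 10^(-pH)
Step 2: [H+] = 10^(-7.43)
Step 3: [H+] = 3.72e-08 mol/L

3.72e-08


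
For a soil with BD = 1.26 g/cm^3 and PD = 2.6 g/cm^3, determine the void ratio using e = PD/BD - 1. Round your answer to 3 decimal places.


Step 1: e = PD / BD - 1
Step 2: e = 2.6 / 1.26 - 1
Step 3: e = 2.06349 - 1
Step 4: e = 1.063

1.063


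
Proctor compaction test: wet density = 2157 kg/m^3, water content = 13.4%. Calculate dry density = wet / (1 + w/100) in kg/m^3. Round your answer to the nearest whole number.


Step 1: Dry density = wet density / (1 + w/100)
Step 2: Dry density = 2157 / (1 + 13.4/100)
Step 3: Dry density = 2157 / 1.134
Step 4: Dry density = 1902 kg/m^3

1902


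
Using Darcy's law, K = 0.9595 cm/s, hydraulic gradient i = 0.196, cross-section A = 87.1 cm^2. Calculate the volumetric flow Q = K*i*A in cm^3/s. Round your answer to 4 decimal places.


Step 1: Apply Darcy's law: Q = K * i * A
Step 2: Q = 0.9595 * 0.196 * 87.1
Step 3: Q = 16.3802 cm^3/s

16.3802


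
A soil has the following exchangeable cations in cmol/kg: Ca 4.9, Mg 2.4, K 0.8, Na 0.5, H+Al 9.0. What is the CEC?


Step 1: CEC = Ca + Mg + K + Na + (H+Al)
Step 2: CEC = 4.9 + 2.4 + 0.8 + 0.5 + 9.0
Step 3: CEC = 17.6 cmol/kg

17.6


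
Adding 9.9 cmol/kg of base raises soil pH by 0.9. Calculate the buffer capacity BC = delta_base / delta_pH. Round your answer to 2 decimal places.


Step 1: BC = change in base / change in pH
Step 2: BC = 9.9 / 0.9
Step 3: BC = 11.0 cmol/(kg*pH unit)

11.0


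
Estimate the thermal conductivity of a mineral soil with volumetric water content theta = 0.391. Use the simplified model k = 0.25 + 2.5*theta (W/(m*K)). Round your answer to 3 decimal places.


Step 1: k = 0.25 + 2.5 * theta
Step 2: k = 0.25 + 2.5 * 0.391
Step 3: k = 0.25 + 0.978
Step 4: k = 1.228 W/(m*K)

1.228


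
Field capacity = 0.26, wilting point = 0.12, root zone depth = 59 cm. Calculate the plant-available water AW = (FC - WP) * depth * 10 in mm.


Step 1: Available water = (FC - WP) * depth * 10
Step 2: AW = (0.26 - 0.12) * 59 * 10
Step 3: AW = 0.14 * 59 * 10
Step 4: AW = 82.6 mm

82.6


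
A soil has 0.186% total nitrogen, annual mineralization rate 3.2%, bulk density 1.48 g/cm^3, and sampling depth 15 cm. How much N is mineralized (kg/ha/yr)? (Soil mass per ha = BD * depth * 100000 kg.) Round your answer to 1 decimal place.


Step 1: Soil mass per ha = BD * depth * 100000 = 1.48 * 15 * 100000 = 2220000 kg
Step 2: Total N pool = soil mass * N%/100 = 2220000 * 0.186/100 = 4129.2 kg/ha
Step 3: N mineralized = N pool * rate%/100 = 4129.2 * 3.2/100 = 132.1 kg/ha/yr

132.1


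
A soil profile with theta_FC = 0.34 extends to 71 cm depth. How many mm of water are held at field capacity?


Step 1: Water (mm) = theta_FC * depth (cm) * 10
Step 2: Water = 0.34 * 71 * 10
Step 3: Water = 241.4 mm

241.4


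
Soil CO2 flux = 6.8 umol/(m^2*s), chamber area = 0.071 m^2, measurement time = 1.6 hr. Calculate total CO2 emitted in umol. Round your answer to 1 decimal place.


Step 1: Convert time to seconds: 1.6 hr * 3600 = 5760.0 s
Step 2: Total = flux * area * time_s
Step 3: Total = 6.8 * 0.071 * 5760.0
Step 4: Total = 2780.9 umol

2780.9


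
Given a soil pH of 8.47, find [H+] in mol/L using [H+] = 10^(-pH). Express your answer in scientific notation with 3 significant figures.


Step 1: [H+] = 10^(-pH)
Step 2: [H+] = 10^(-8.47)
Step 3: [H+] = 3.39e-09 mol/L

3.39e-09


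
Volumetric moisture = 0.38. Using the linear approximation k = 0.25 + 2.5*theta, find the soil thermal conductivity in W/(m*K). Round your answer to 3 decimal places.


Step 1: k = 0.25 + 2.5 * theta
Step 2: k = 0.25 + 2.5 * 0.38
Step 3: k = 0.25 + 0.95
Step 4: k = 1.2 W/(m*K)

1.2


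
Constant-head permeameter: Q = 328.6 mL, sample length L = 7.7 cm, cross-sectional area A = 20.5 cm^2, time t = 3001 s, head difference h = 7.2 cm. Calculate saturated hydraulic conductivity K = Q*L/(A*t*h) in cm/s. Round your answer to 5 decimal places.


Step 1: K = Q * L / (A * t * h)
Step 2: Numerator = 328.6 * 7.7 = 2530.22
Step 3: Denominator = 20.5 * 3001 * 7.2 = 442947.6
Step 4: K = 2530.22 / 442947.6 = 0.00571 cm/s

0.00571


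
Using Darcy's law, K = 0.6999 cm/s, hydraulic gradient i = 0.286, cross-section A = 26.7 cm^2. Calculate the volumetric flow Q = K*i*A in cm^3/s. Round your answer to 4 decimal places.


Step 1: Apply Darcy's law: Q = K * i * A
Step 2: Q = 0.6999 * 0.286 * 26.7
Step 3: Q = 5.3446 cm^3/s

5.3446


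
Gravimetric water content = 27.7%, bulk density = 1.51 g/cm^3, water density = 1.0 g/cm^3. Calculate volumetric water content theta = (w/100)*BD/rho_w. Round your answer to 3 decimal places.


Step 1: theta = (w / 100) * BD / rho_w
Step 2: theta = (27.7 / 100) * 1.51 / 1.0
Step 3: theta = 0.277 * 1.51
Step 4: theta = 0.418

0.418


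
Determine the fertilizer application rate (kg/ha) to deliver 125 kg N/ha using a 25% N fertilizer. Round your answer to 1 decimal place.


Step 1: Fertilizer rate = target N / (N content / 100)
Step 2: Rate = 125 / (25 / 100)
Step 3: Rate = 125 / 0.25
Step 4: Rate = 500.0 kg/ha

500.0


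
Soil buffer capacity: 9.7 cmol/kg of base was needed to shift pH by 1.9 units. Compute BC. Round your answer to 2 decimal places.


Step 1: BC = change in base / change in pH
Step 2: BC = 9.7 / 1.9
Step 3: BC = 5.11 cmol/(kg*pH unit)

5.11


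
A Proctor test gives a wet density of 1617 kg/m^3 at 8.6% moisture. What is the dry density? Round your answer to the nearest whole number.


Step 1: Dry density = wet density / (1 + w/100)
Step 2: Dry density = 1617 / (1 + 8.6/100)
Step 3: Dry density = 1617 / 1.086
Step 4: Dry density = 1489 kg/m^3

1489


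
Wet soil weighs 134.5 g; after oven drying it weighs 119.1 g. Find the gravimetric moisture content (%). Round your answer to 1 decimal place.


Step 1: Water mass = wet - dry = 134.5 - 119.1 = 15.4 g
Step 2: w = 100 * water mass / dry mass
Step 3: w = 100 * 15.4 / 119.1 = 12.9%

12.9


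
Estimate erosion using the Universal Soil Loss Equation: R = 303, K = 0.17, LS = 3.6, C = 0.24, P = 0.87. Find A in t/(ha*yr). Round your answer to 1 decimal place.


Step 1: A = R * K * LS * C * P
Step 2: R * K = 303 * 0.17 = 51.51
Step 3: (R*K) * LS = 51.51 * 3.6 = 185.436
Step 4: * C * P = 185.436 * 0.24 * 0.87 = 38.7
Step 5: A = 38.7 t/(ha*yr)

38.7


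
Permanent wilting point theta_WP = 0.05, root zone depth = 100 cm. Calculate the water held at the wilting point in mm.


Step 1: Water (mm) = theta_WP * depth * 10
Step 2: Water = 0.05 * 100 * 10
Step 3: Water = 50.0 mm

50.0


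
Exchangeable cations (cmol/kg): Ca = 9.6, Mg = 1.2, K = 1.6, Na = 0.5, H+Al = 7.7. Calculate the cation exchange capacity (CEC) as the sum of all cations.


Step 1: CEC = Ca + Mg + K + Na + (H+Al)
Step 2: CEC = 9.6 + 1.2 + 1.6 + 0.5 + 7.7
Step 3: CEC = 20.6 cmol/kg

20.6


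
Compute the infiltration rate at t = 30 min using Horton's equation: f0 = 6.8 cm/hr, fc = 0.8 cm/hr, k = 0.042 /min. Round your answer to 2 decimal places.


Step 1: f = fc + (f0 - fc) * exp(-k * t)
Step 2: exp(-0.042 * 30) = 0.283654
Step 3: f = 0.8 + (6.8 - 0.8) * 0.283654
Step 4: f = 0.8 + 6.0 * 0.283654
Step 5: f = 2.5 cm/hr

2.5


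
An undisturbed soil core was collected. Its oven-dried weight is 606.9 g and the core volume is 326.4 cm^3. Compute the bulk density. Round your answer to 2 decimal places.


Step 1: Identify the formula: BD = dry mass / volume
Step 2: Substitute values: BD = 606.9 / 326.4
Step 3: BD = 1.86 g/cm^3

1.86


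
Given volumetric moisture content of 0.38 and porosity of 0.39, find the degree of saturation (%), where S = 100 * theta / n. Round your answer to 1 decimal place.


Step 1: S = 100 * theta_v / n
Step 2: S = 100 * 0.38 / 0.39
Step 3: S = 97.4%

97.4


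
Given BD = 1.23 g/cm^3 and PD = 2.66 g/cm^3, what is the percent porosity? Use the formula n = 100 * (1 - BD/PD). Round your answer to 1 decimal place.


Step 1: Formula: n = 100 * (1 - BD / PD)
Step 2: n = 100 * (1 - 1.23 / 2.66)
Step 3: n = 100 * (1 - 0.46241)
Step 4: n = 53.8%

53.8


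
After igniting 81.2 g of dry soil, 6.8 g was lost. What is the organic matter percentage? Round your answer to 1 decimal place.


Step 1: OM% = 100 * LOI / sample mass
Step 2: OM = 100 * 6.8 / 81.2
Step 3: OM = 8.4%

8.4


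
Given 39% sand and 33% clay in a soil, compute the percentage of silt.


Step 1: sand + silt + clay = 100%
Step 2: silt = 100 - sand - clay
Step 3: silt = 100 - 39 - 33
Step 4: silt = 28%

28


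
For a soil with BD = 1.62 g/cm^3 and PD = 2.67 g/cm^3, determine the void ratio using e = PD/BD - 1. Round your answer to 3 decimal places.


Step 1: e = PD / BD - 1
Step 2: e = 2.67 / 1.62 - 1
Step 3: e = 1.64815 - 1
Step 4: e = 0.648

0.648


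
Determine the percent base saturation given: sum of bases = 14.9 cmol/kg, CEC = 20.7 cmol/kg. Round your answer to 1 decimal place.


Step 1: BS = 100 * (sum of bases) / CEC
Step 2: BS = 100 * 14.9 / 20.7
Step 3: BS = 72.0%

72.0


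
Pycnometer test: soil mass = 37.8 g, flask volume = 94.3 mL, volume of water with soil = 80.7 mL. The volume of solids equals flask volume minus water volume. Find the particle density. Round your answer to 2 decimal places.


Step 1: Volume of solids = flask volume - water volume with soil
Step 2: V_solids = 94.3 - 80.7 = 13.6 mL
Step 3: Particle density = mass / V_solids = 37.8 / 13.6 = 2.78 g/cm^3

2.78


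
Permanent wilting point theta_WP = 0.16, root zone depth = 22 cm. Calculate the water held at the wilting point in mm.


Step 1: Water (mm) = theta_WP * depth * 10
Step 2: Water = 0.16 * 22 * 10
Step 3: Water = 35.2 mm

35.2


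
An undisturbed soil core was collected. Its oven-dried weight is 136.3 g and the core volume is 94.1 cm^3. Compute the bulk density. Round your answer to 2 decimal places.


Step 1: Identify the formula: BD = dry mass / volume
Step 2: Substitute values: BD = 136.3 / 94.1
Step 3: BD = 1.45 g/cm^3

1.45


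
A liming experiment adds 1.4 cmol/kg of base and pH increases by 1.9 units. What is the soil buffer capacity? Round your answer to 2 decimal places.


Step 1: BC = change in base / change in pH
Step 2: BC = 1.4 / 1.9
Step 3: BC = 0.74 cmol/(kg*pH unit)

0.74


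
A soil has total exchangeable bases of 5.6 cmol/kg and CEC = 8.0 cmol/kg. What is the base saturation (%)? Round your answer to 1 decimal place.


Step 1: BS = 100 * (sum of bases) / CEC
Step 2: BS = 100 * 5.6 / 8.0
Step 3: BS = 70.0%

70.0


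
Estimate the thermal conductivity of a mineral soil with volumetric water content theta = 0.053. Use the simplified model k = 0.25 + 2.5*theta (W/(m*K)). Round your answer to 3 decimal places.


Step 1: k = 0.25 + 2.5 * theta
Step 2: k = 0.25 + 2.5 * 0.053
Step 3: k = 0.25 + 0.133
Step 4: k = 0.383 W/(m*K)

0.383


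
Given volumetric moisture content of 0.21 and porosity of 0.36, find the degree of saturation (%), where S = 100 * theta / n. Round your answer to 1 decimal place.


Step 1: S = 100 * theta_v / n
Step 2: S = 100 * 0.21 / 0.36
Step 3: S = 58.3%

58.3


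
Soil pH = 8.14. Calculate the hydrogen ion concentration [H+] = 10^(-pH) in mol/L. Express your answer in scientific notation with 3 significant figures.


Step 1: [H+] = 10^(-pH)
Step 2: [H+] = 10^(-8.14)
Step 3: [H+] = 7.24e-09 mol/L

7.24e-09


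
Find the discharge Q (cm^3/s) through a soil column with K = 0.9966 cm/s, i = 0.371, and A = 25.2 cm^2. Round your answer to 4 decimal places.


Step 1: Apply Darcy's law: Q = K * i * A
Step 2: Q = 0.9966 * 0.371 * 25.2
Step 3: Q = 9.3174 cm^3/s

9.3174


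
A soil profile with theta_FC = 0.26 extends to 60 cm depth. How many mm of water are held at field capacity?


Step 1: Water (mm) = theta_FC * depth (cm) * 10
Step 2: Water = 0.26 * 60 * 10
Step 3: Water = 156.0 mm

156.0


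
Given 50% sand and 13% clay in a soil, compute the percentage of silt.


Step 1: sand + silt + clay = 100%
Step 2: silt = 100 - sand - clay
Step 3: silt = 100 - 50 - 13
Step 4: silt = 37%

37


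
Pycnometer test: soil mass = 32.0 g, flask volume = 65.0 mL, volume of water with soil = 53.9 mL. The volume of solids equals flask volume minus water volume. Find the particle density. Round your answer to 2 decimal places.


Step 1: Volume of solids = flask volume - water volume with soil
Step 2: V_solids = 65.0 - 53.9 = 11.1 mL
Step 3: Particle density = mass / V_solids = 32.0 / 11.1 = 2.88 g/cm^3

2.88


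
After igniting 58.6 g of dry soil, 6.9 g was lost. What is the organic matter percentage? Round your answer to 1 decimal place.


Step 1: OM% = 100 * LOI / sample mass
Step 2: OM = 100 * 6.9 / 58.6
Step 3: OM = 11.8%

11.8


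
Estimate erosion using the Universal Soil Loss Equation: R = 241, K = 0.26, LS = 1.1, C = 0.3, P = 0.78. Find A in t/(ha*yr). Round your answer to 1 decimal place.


Step 1: A = R * K * LS * C * P
Step 2: R * K = 241 * 0.26 = 62.66
Step 3: (R*K) * LS = 62.66 * 1.1 = 68.926
Step 4: * C * P = 68.926 * 0.3 * 0.78 = 16.1
Step 5: A = 16.1 t/(ha*yr)

16.1


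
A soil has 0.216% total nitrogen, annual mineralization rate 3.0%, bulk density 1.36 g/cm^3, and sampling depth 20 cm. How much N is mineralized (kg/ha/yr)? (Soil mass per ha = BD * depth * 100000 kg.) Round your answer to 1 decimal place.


Step 1: Soil mass per ha = BD * depth * 100000 = 1.36 * 20 * 100000 = 2720000 kg
Step 2: Total N pool = soil mass * N%/100 = 2720000 * 0.216/100 = 5875.2 kg/ha
Step 3: N mineralized = N pool * rate%/100 = 5875.2 * 3.0/100 = 176.3 kg/ha/yr

176.3
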